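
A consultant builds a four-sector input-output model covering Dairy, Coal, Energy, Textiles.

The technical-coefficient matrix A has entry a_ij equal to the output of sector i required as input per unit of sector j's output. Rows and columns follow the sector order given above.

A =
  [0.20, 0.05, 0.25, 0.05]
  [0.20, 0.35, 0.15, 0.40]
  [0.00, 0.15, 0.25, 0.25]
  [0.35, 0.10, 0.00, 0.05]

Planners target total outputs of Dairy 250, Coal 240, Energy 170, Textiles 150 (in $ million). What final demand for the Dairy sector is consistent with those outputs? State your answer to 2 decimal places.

I − A =
  [   0.80    -0.05    -0.25    -0.05]
  [  -0.20     0.65    -0.15    -0.40]
  [   0.00    -0.15     0.75    -0.25]
  [  -0.35    -0.10     0.00     0.95]
d = (I − A) x:
  d_D = (+0.80)·250 + (-0.05)·240 + (-0.25)·170 + (-0.05)·150 = 138.00
  d_C = (-0.20)·250 + (+0.65)·240 + (-0.15)·170 + (-0.40)·150 = 20.50
  d_E = (+0.00)·250 + (-0.15)·240 + (+0.75)·170 + (-0.25)·150 = 54.00
  d_T = (-0.35)·250 + (-0.10)·240 + (+0.00)·170 + (+0.95)·150 = 31.00

d_D = 138.00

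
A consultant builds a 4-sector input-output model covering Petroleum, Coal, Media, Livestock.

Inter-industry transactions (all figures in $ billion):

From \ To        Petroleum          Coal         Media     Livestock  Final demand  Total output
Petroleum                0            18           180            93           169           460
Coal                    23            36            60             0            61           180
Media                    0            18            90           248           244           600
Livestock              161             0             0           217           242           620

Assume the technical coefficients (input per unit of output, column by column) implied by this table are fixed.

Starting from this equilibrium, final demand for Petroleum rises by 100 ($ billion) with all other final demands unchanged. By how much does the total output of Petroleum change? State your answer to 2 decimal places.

Technical coefficients a_ij = z_ij / X_j:
  a_PP = 0/460 = 0.00, a_CP = 23/460 = 0.05, a_MP = 0/460 = 0.00, a_LP = 161/460 = 0.35
  a_PC = 18/180 = 0.10, a_CC = 36/180 = 0.20, a_MC = 18/180 = 0.10, a_LC = 0/180 = 0.00
  a_PM = 180/600 = 0.30, a_CM = 60/600 = 0.10, a_MM = 90/600 = 0.15, a_LM = 0/600 = 0.00
  a_PL = 93/620 = 0.15, a_CL = 0/620 = 0.00, a_ML = 248/620 = 0.40, a_LL = 217/620 = 0.35
I − A =
  [   1.00    -0.10    -0.30    -0.15]
  [  -0.05     0.80    -0.10     0.00]
  [   0.00    -0.10     0.85    -0.40]
  [  -0.35     0.00     0.00     0.65]
Compute the cofactors C_ij = (−1)^(i+j)·(3×3 minor ij) of I−A; the adjugate is their transpose:
adj(I−A) = Cᵀ =
  [ 0.435500   0.074750   0.162500   0.200500]
  [ 0.041625   0.465875   0.069500   0.052375]
  [ 0.115250   0.073750   0.474750   0.318750]
  [ 0.234500   0.040250   0.087500   0.664250]
det(I−A) = Σ_j (I−A)_1j·C_1j = (1.00)(0.435500) + (-0.10)(0.041625) + (-0.30)(0.115250) + (-0.15)(0.234500) = 0.3615875
(I − A)⁻¹ = adj(I−A) / det(I−A) ≈
  [   1.2044     0.2067     0.4494     0.5545]
  [   0.1151     1.2884     0.1922     0.1448]
  [   0.3187     0.2040     1.3130     0.8815]
  [   0.6485     0.1113     0.2420     1.8370]
Δx = (I − A)⁻¹ Δd with Δd having +100 in the Petroleum component and 0 elsewhere.
So Δx_P = L_PP · (+100), where L_PP = adj(I−A)_PP / det(I−A) = 0.435500 / 0.3615875.
Δx_P = 0.435500 × (+100) / 0.3615875 = 43.55 / 0.3615875 ≈ 120.44.

Δx_P = 120.44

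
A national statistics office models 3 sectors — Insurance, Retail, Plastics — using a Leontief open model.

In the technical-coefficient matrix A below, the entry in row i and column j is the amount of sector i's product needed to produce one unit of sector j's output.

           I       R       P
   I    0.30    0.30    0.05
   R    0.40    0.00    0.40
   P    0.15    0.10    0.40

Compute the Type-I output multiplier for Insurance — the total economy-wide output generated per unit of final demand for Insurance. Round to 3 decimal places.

m_I = 3.590

I − A =
  [   0.70    -0.30    -0.05]
  [  -0.40     1.00    -0.40]
  [  -0.15    -0.10     0.60]
Cofactors of I−A, C_ij = (−1)^(i+j)·(minor ij) (rows/columns in the sector order above):
  C_11 = (1.00)(0.60) − (-0.40)(-0.10) = 0.5600
  C_12 = −[(-0.40)(0.60) − (-0.40)(-0.15)] = 0.3000
  C_13 = (-0.40)(-0.10) − (1.00)(-0.15) = 0.1900
  C_21 = −[(-0.30)(0.60) − (-0.05)(-0.10)] = 0.1850
  C_22 = (0.70)(0.60) − (-0.05)(-0.15) = 0.4125
  C_23 = −[(0.70)(-0.10) − (-0.30)(-0.15)] = 0.1150
  C_31 = (-0.30)(-0.40) − (-0.05)(1.00) = 0.1700
  C_32 = −[(0.70)(-0.40) − (-0.05)(-0.40)] = 0.3000
  C_33 = (0.70)(1.00) − (-0.30)(-0.40) = 0.5800
det(I−A) = Σ_j (I−A)_1j·C_1j = (0.70)(0.5600) + (-0.30)(0.3000) + (-0.05)(0.1900) = 0.2925
adj(I−A) = Cᵀ =
  [ 0.5600   0.1850   0.1700]
  [ 0.3000   0.4125   0.3000]
  [ 0.1900   0.1150   0.5800]
(I − A)⁻¹ = adj(I−A) / det(I−A) ≈
  [   1.9145     0.6325     0.5812]
  [   1.0256     1.4103     1.0256]
  [   0.6496     0.3932     1.9829]
The output multiplier for sector j is the column-j sum of the Leontief inverse (I − A)⁻¹ = adj(I−A) / det(I−A).
Column I of adj(I−A): (0.5600, 0.3000, 0.1900); det(I−A) = 0.2925.
m_I = (0.5600 + 0.3000 + 0.1900) / 0.2925 = 1.05 / 0.2925 ≈ 3.590.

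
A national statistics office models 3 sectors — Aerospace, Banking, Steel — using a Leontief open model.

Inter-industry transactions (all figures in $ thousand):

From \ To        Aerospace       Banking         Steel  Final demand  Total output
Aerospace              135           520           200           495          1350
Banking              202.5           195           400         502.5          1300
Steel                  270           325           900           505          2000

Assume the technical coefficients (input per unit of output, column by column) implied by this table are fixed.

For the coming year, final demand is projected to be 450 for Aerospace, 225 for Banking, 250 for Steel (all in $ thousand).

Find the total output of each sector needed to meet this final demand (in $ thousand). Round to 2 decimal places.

x_A = 928.92, x_B = 688.73, x_S = 1105.39

Technical coefficients a_ij = z_ij / X_j:
  a_AA = 135/1350 = 0.10, a_BA = 202.5/1350 = 0.15, a_SA = 270/1350 = 0.20
  a_AB = 520/1300 = 0.40, a_BB = 195/1300 = 0.15, a_SB = 325/1300 = 0.25
  a_AS = 200/2000 = 0.10, a_BS = 400/2000 = 0.20, a_SS = 900/2000 = 0.45
I − A =
  [   0.90    -0.40    -0.10]
  [  -0.15     0.85    -0.20]
  [  -0.20    -0.25     0.55]
Cofactors of I−A, C_ij = (−1)^(i+j)·(minor ij) (rows/columns in the sector order above):
  C_11 = (0.85)(0.55) − (-0.20)(-0.25) = 0.4175
  C_12 = −[(-0.15)(0.55) − (-0.20)(-0.20)] = 0.1225
  C_13 = (-0.15)(-0.25) − (0.85)(-0.20) = 0.2075
  C_21 = −[(-0.40)(0.55) − (-0.10)(-0.25)] = 0.2450
  C_22 = (0.90)(0.55) − (-0.10)(-0.20) = 0.4750
  C_23 = −[(0.90)(-0.25) − (-0.40)(-0.20)] = 0.3050
  C_31 = (-0.40)(-0.20) − (-0.10)(0.85) = 0.1650
  C_32 = −[(0.90)(-0.20) − (-0.10)(-0.15)] = 0.1950
  C_33 = (0.90)(0.85) − (-0.40)(-0.15) = 0.7050
det(I−A) = Σ_j (I−A)_1j·C_1j = (0.90)(0.4175) + (-0.40)(0.1225) + (-0.10)(0.2075) = 0.3060
adj(I−A) = Cᵀ =
  [ 0.4175   0.2450   0.1650]
  [ 0.1225   0.4750   0.1950]
  [ 0.2075   0.3050   0.7050]
(I − A)⁻¹ = adj(I−A) / det(I−A) ≈
  [   1.3644     0.8007     0.5392]
  [   0.4003     1.5523     0.6373]
  [   0.6781     0.9967     2.3039]
x = (I − A)⁻¹ d = adj(I−A)·d / det(I−A), with det(I−A) = 0.3060:
  x_A = (0.4175·450 + 0.2450·225 + 0.1650·250) / 0.3060 = 284.25 / 0.3060 ≈ 928.92
  x_B = (0.1225·450 + 0.4750·225 + 0.1950·250) / 0.3060 = 210.75 / 0.3060 ≈ 688.73
  x_S = (0.2075·450 + 0.3050·225 + 0.7050·250) / 0.3060 = 338.25 / 0.3060 ≈ 1105.39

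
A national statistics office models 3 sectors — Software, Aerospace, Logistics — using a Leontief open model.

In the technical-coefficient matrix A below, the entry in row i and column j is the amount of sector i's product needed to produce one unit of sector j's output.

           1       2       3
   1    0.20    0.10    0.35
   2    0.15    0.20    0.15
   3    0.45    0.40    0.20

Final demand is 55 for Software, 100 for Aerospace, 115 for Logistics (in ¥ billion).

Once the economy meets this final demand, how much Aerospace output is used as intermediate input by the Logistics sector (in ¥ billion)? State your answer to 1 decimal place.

I − A =
  [   0.80    -0.10    -0.35]
  [  -0.15     0.80    -0.15]
  [  -0.45    -0.40     0.80]
Cofactors of I−A, C_ij = (−1)^(i+j)·(minor ij) (rows/columns in the sector order above):
  C_11 = (0.80)(0.80) − (-0.15)(-0.40) = 0.5800
  C_12 = −[(-0.15)(0.80) − (-0.15)(-0.45)] = 0.1875
  C_13 = (-0.15)(-0.40) − (0.80)(-0.45) = 0.4200
  C_21 = −[(-0.10)(0.80) − (-0.35)(-0.40)] = 0.2200
  C_22 = (0.80)(0.80) − (-0.35)(-0.45) = 0.4825
  C_23 = −[(0.80)(-0.40) − (-0.10)(-0.45)] = 0.3650
  C_31 = (-0.10)(-0.15) − (-0.35)(0.80) = 0.2950
  C_32 = −[(0.80)(-0.15) − (-0.35)(-0.15)] = 0.1725
  C_33 = (0.80)(0.80) − (-0.10)(-0.15) = 0.6250
det(I−A) = Σ_j (I−A)_1j·C_1j = (0.80)(0.5800) + (-0.10)(0.1875) + (-0.35)(0.4200) = 0.29825
adj(I−A) = Cᵀ =
  [ 0.5800   0.2200   0.2950]
  [ 0.1875   0.4825   0.1725]
  [ 0.4200   0.3650   0.6250]
(I − A)⁻¹ = adj(I−A) / det(I−A) ≈
  [   1.9447     0.7376     0.9891]
  [   0.6287     1.6178     0.5784]
  [   1.4082     1.2238     2.0956]
First solve x = (I − A)⁻¹ d = adj(I−A)·d / det(I−A); in particular x_3 = (0.4200·55 + 0.3650·100 + 0.6250·115) / 0.29825 = 131.475 / 0.29825 ≈ 440.821.
Intermediate flow from 2 to 3: z_23 = a_23 · x_3 = 0.15 × 131.475 / 0.29825 = 19.72125 / 0.29825 ≈ 66.1.

z_23 = 66.1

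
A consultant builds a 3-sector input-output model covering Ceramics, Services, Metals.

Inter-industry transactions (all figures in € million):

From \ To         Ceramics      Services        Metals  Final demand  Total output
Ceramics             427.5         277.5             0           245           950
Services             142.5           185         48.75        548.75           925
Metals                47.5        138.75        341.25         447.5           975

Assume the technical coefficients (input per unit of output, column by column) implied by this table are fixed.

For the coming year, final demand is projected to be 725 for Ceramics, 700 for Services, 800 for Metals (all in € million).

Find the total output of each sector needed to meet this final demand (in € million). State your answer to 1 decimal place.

Technical coefficients a_ij = z_ij / X_j:
  a_11 = 427.5/950 = 0.45, a_21 = 142.5/950 = 0.15, a_31 = 47.5/950 = 0.05
  a_12 = 277.5/925 = 0.30, a_22 = 185/925 = 0.20, a_32 = 138.75/925 = 0.15
  a_13 = 0/975 = 0.00, a_23 = 48.75/975 = 0.05, a_33 = 341.25/975 = 0.35
I − A =
  [   0.55    -0.30     0.00]
  [  -0.15     0.80    -0.05]
  [  -0.05    -0.15     0.65]
Cofactors of I−A, C_ij = (−1)^(i+j)·(minor ij) (rows/columns in the sector order above):
  C_11 = (0.80)(0.65) − (-0.05)(-0.15) = 0.5125
  C_12 = −[(-0.15)(0.65) − (-0.05)(-0.05)] = 0.1000
  C_13 = (-0.15)(-0.15) − (0.80)(-0.05) = 0.0625
  C_21 = −[(-0.30)(0.65) − (0.00)(-0.15)] = 0.1950
  C_22 = (0.55)(0.65) − (0.00)(-0.05) = 0.3575
  C_23 = −[(0.55)(-0.15) − (-0.30)(-0.05)] = 0.0975
  C_31 = (-0.30)(-0.05) − (0.00)(0.80) = 0.0150
  C_32 = −[(0.55)(-0.05) − (0.00)(-0.15)] = 0.0275
  C_33 = (0.55)(0.80) − (-0.30)(-0.15) = 0.3950
det(I−A) = Σ_j (I−A)_1j·C_1j = (0.55)(0.5125) + (-0.30)(0.1000) + (0.00)(0.0625) = 0.251875
adj(I−A) = Cᵀ =
  [ 0.5125   0.1950   0.0150]
  [ 0.1000   0.3575   0.0275]
  [ 0.0625   0.0975   0.3950]
(I − A)⁻¹ = adj(I−A) / det(I−A) ≈
  [   2.0347     0.7742     0.0596]
  [   0.3970     1.4194     0.1092]
  [   0.2481     0.3871     1.5682]
x = (I − A)⁻¹ d = adj(I−A)·d / det(I−A), with det(I−A) = 0.251875:
  x_1 = (0.5125·725 + 0.1950·700 + 0.0150·800) / 0.251875 = 520.0625 / 0.251875 ≈ 2064.8
  x_2 = (0.1000·725 + 0.3575·700 + 0.0275·800) / 0.251875 = 344.75 / 0.251875 ≈ 1368.7
  x_3 = (0.0625·725 + 0.0975·700 + 0.3950·800) / 0.251875 = 429.5625 / 0.251875 ≈ 1705.5

x_1 = 2064.8, x_2 = 1368.7, x_3 = 1705.5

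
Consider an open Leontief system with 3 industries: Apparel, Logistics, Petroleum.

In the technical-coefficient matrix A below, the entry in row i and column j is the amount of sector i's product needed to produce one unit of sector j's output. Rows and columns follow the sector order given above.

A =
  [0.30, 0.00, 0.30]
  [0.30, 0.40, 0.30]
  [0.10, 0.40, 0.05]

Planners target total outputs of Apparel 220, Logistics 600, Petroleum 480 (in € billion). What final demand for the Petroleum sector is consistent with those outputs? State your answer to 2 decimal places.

d_3 = 194.00

I − A =
  [   0.70     0.00    -0.30]
  [  -0.30     0.60    -0.30]
  [  -0.10    -0.40     0.95]
d = (I − A) x:
  d_1 = (+0.70)·220 + (+0.00)·600 + (-0.30)·480 = 10.00
  d_2 = (-0.30)·220 + (+0.60)·600 + (-0.30)·480 = 150.00
  d_3 = (-0.10)·220 + (-0.40)·600 + (+0.95)·480 = 194.00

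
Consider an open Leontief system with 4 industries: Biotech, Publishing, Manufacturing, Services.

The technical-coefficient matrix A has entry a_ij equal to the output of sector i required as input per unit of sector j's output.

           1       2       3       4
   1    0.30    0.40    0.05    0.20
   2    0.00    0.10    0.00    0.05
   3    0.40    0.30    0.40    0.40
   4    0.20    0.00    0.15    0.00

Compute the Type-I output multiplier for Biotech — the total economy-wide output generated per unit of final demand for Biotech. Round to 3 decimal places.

m_1 = 3.880

I − A =
  [   0.70    -0.40    -0.05    -0.20]
  [   0.00     0.90     0.00    -0.05]
  [  -0.40    -0.30     0.60    -0.40]
  [  -0.20     0.00    -0.15     1.00]
Compute the cofactors C_ij = (−1)^(i+j)·(3×3 minor ij) of I−A; the adjugate is their transpose:
adj(I−A) = Cᵀ =
  [ 0.48375   0.24000   0.07500   0.13875]
  [ 0.00900   0.31800   0.00575   0.02000]
  [ 0.43500   0.39000   0.59000   0.34250]
  [ 0.16200   0.10650   0.10350   0.36000]
det(I−A) = Σ_j (I−A)_1j·C_1j = (0.70)(0.48375) + (-0.40)(0.00900) + (-0.05)(0.43500) + (-0.20)(0.16200) = 0.280875
(I − A)⁻¹ = adj(I−A) / det(I−A) ≈
  [   1.7223     0.8545     0.2670     0.4940]
  [   0.0320     1.1322     0.0205     0.0712]
  [   1.5487     1.3885     2.1006     1.2194]
  [   0.5768     0.3792     0.3685     1.2817]
The output multiplier for sector j is the column-j sum of the Leontief inverse (I − A)⁻¹ = adj(I−A) / det(I−A).
Column 1 of adj(I−A): (0.48375, 0.00900, 0.43500, 0.16200); det(I−A) = 0.280875.
m_1 = (0.48375 + 0.00900 + 0.43500 + 0.16200) / 0.280875 = 1.08975 / 0.280875 ≈ 3.880.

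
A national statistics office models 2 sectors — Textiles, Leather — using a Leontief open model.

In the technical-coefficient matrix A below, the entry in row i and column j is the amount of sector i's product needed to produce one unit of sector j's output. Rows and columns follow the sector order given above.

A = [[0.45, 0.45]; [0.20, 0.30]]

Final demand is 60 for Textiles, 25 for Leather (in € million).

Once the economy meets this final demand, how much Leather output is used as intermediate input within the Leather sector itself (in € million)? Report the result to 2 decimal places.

z_LL = 26.19

I − A =
  [   0.55    -0.45]
  [  -0.20     0.70]
det(I−A) = (0.55)(0.70) − (-0.45)(-0.20) = 0.2950
adj(I−A) = [[0.70, 0.45], [0.20, 0.55]]
(I − A)⁻¹ = adj(I−A) / det(I−A) ≈
  [   2.3729     1.5254]
  [   0.6780     1.8644]
First solve x = (I − A)⁻¹ d = adj(I−A)·d / det(I−A); in particular x_L = (0.20·60 + 0.55·25) / 0.2950 = 25.75 / 0.2950 ≈ 87.2881.
Intermediate flow from L to L: z_LL = a_LL · x_L = 0.30 × 25.75 / 0.2950 = 7.725 / 0.2950 ≈ 26.19.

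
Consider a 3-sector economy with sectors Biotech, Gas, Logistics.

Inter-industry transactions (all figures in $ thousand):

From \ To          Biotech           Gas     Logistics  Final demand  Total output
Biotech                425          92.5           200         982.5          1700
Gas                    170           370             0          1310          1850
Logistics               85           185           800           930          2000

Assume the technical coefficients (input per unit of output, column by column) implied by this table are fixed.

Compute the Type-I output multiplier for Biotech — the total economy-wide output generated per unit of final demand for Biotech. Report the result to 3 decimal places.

Technical coefficients a_ij = z_ij / X_j:
  a_11 = 425/1700 = 0.25, a_21 = 170/1700 = 0.10, a_31 = 85/1700 = 0.05
  a_12 = 92.5/1850 = 0.05, a_22 = 370/1850 = 0.20, a_32 = 185/1850 = 0.10
  a_13 = 200/2000 = 0.10, a_23 = 0/2000 = 0.00, a_33 = 800/2000 = 0.40
I − A =
  [   0.75    -0.05    -0.10]
  [  -0.10     0.80     0.00]
  [  -0.05    -0.10     0.60]
Cofactors of I−A, C_ij = (−1)^(i+j)·(minor ij) (rows/columns in the sector order above):
  C_11 = (0.80)(0.60) − (0.00)(-0.10) = 0.4800
  C_12 = −[(-0.10)(0.60) − (0.00)(-0.05)] = 0.0600
  C_13 = (-0.10)(-0.10) − (0.80)(-0.05) = 0.0500
  C_21 = −[(-0.05)(0.60) − (-0.10)(-0.10)] = 0.0400
  C_22 = (0.75)(0.60) − (-0.10)(-0.05) = 0.4450
  C_23 = −[(0.75)(-0.10) − (-0.05)(-0.05)] = 0.0775
  C_31 = (-0.05)(0.00) − (-0.10)(0.80) = 0.0800
  C_32 = −[(0.75)(0.00) − (-0.10)(-0.10)] = 0.0100
  C_33 = (0.75)(0.80) − (-0.05)(-0.10) = 0.5950
det(I−A) = Σ_j (I−A)_1j·C_1j = (0.75)(0.4800) + (-0.05)(0.0600) + (-0.10)(0.0500) = 0.3520
adj(I−A) = Cᵀ =
  [ 0.4800   0.0400   0.0800]
  [ 0.0600   0.4450   0.0100]
  [ 0.0500   0.0775   0.5950]
(I − A)⁻¹ = adj(I−A) / det(I−A) ≈
  [   1.3636     0.1136     0.2273]
  [   0.1705     1.2642     0.0284]
  [   0.1420     0.2202     1.6903]
The output multiplier for sector j is the column-j sum of the Leontief inverse (I − A)⁻¹ = adj(I−A) / det(I−A).
Column 1 of adj(I−A): (0.4800, 0.0600, 0.0500); det(I−A) = 0.3520.
m_1 = (0.4800 + 0.0600 + 0.0500) / 0.3520 = 0.59 / 0.3520 ≈ 1.676.

m_1 = 1.676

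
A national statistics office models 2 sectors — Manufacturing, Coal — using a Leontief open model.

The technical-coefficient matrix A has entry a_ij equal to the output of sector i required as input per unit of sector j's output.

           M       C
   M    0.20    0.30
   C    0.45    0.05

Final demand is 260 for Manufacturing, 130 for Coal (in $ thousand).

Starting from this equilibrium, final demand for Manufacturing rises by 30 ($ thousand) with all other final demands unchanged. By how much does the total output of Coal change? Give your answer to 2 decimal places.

I − A =
  [   0.80    -0.30]
  [  -0.45     0.95]
det(I−A) = (0.80)(0.95) − (-0.30)(-0.45) = 0.6250
adj(I−A) = [[0.95, 0.30], [0.45, 0.80]]
(I − A)⁻¹ = adj(I−A) / det(I−A) ≈
  [   1.5200     0.4800]
  [   0.7200     1.2800]
Δx = (I − A)⁻¹ Δd with Δd having +30 in the Manufacturing component and 0 elsewhere.
So Δx_C = L_CM · (+30), where L_CM = adj(I−A)_CM / det(I−A) = 0.45 / 0.6250.
Δx_C = 0.45 × (+30) / 0.6250 = 13.50 / 0.6250 = 21.60.

Δx_C = 21.60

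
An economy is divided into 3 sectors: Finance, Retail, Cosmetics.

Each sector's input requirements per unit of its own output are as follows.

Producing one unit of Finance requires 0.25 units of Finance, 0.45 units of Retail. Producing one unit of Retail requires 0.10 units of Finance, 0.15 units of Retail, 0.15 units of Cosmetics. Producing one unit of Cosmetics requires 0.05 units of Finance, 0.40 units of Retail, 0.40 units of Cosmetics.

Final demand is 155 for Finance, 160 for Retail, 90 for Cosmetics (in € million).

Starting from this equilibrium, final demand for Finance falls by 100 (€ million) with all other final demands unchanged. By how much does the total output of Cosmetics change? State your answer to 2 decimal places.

I − A =
  [   0.75    -0.10    -0.05]
  [  -0.45     0.85    -0.40]
  [   0.00    -0.15     0.60]
Cofactors of I−A, C_ij = (−1)^(i+j)·(minor ij) (rows/columns in the sector order above):
  C_11 = (0.85)(0.60) − (-0.40)(-0.15) = 0.4500
  C_12 = −[(-0.45)(0.60) − (-0.40)(0.00)] = 0.2700
  C_13 = (-0.45)(-0.15) − (0.85)(0.00) = 0.0675
  C_21 = −[(-0.10)(0.60) − (-0.05)(-0.15)] = 0.0675
  C_22 = (0.75)(0.60) − (-0.05)(0.00) = 0.4500
  C_23 = −[(0.75)(-0.15) − (-0.10)(0.00)] = 0.1125
  C_31 = (-0.10)(-0.40) − (-0.05)(0.85) = 0.0825
  C_32 = −[(0.75)(-0.40) − (-0.05)(-0.45)] = 0.3225
  C_33 = (0.75)(0.85) − (-0.10)(-0.45) = 0.5925
det(I−A) = Σ_j (I−A)_1j·C_1j = (0.75)(0.4500) + (-0.10)(0.2700) + (-0.05)(0.0675) = 0.307125
adj(I−A) = Cᵀ =
  [ 0.4500   0.0675   0.0825]
  [ 0.2700   0.4500   0.3225]
  [ 0.0675   0.1125   0.5925]
(I − A)⁻¹ = adj(I−A) / det(I−A) ≈
  [   1.4652     0.2198     0.2686]
  [   0.8791     1.4652     1.0501]
  [   0.2198     0.3663     1.9292]
Δx = (I − A)⁻¹ Δd with Δd having -100 in the Finance component and 0 elsewhere.
So Δx_3 = L_31 · (-100), where L_31 = adj(I−A)_31 / det(I−A) = 0.0675 / 0.307125.
Δx_3 = 0.0675 × (-100) / 0.307125 = -6.75 / 0.307125 ≈ -21.98.

Δx_3 = -21.98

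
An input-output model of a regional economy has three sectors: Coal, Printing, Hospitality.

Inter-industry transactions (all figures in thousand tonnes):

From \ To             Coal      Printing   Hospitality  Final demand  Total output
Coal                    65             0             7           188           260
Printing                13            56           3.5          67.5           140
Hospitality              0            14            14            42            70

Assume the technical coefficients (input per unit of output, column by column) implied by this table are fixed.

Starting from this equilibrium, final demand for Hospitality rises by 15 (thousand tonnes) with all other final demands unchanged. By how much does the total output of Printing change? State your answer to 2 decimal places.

Technical coefficients a_ij = z_ij / X_j:
  a_11 = 65/260 = 0.25, a_21 = 13/260 = 0.05, a_31 = 0/260 = 0.00
  a_12 = 0/140 = 0.00, a_22 = 56/140 = 0.40, a_32 = 14/140 = 0.10
  a_13 = 7/70 = 0.10, a_23 = 3.5/70 = 0.05, a_33 = 14/70 = 0.20
I − A =
  [   0.75     0.00    -0.10]
  [  -0.05     0.60    -0.05]
  [   0.00    -0.10     0.80]
Cofactors of I−A, C_ij = (−1)^(i+j)·(minor ij) (rows/columns in the sector order above):
  C_11 = (0.60)(0.80) − (-0.05)(-0.10) = 0.4750
  C_12 = −[(-0.05)(0.80) − (-0.05)(0.00)] = 0.0400
  C_13 = (-0.05)(-0.10) − (0.60)(0.00) = 0.0050
  C_21 = −[(0.00)(0.80) − (-0.10)(-0.10)] = 0.0100
  C_22 = (0.75)(0.80) − (-0.10)(0.00) = 0.6000
  C_23 = −[(0.75)(-0.10) − (0.00)(0.00)] = 0.0750
  C_31 = (0.00)(-0.05) − (-0.10)(0.60) = 0.0600
  C_32 = −[(0.75)(-0.05) − (-0.10)(-0.05)] = 0.0425
  C_33 = (0.75)(0.60) − (0.00)(-0.05) = 0.4500
det(I−A) = Σ_j (I−A)_1j·C_1j = (0.75)(0.4750) + (0.00)(0.0400) + (-0.10)(0.0050) = 0.35575
adj(I−A) = Cᵀ =
  [ 0.4750   0.0100   0.0600]
  [ 0.0400   0.6000   0.0425]
  [ 0.0050   0.0750   0.4500]
(I − A)⁻¹ = adj(I−A) / det(I−A) ≈
  [   1.3352     0.0281     0.1687]
  [   0.1124     1.6866     0.1195]
  [   0.0141     0.2108     1.2649]
Δx = (I − A)⁻¹ Δd with Δd having +15 in the Hospitality component and 0 elsewhere.
So Δx_2 = L_23 · (+15), where L_23 = adj(I−A)_23 / det(I−A) = 0.0425 / 0.35575.
Δx_2 = 0.0425 × (+15) / 0.35575 = 0.6375 / 0.35575 ≈ 1.79.

Δx_2 = 1.79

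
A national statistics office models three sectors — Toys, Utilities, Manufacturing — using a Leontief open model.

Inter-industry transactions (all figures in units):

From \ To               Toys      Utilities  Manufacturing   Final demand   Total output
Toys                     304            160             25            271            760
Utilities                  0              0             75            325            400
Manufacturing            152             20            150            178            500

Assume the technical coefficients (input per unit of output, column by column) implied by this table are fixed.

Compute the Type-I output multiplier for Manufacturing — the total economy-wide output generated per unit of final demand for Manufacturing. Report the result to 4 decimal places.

m_3 = 2.0330

Technical coefficients a_ij = z_ij / X_j:
  a_11 = 304/760 = 0.40, a_21 = 0/760 = 0.00, a_31 = 152/760 = 0.20
  a_12 = 160/400 = 0.40, a_22 = 0/400 = 0.00, a_32 = 20/400 = 0.05
  a_13 = 25/500 = 0.05, a_23 = 75/500 = 0.15, a_33 = 150/500 = 0.30
I − A =
  [   0.60    -0.40    -0.05]
  [   0.00     1.00    -0.15]
  [  -0.20    -0.05     0.70]
Cofactors of I−A, C_ij = (−1)^(i+j)·(minor ij) (rows/columns in the sector order above):
  C_11 = (1.00)(0.70) − (-0.15)(-0.05) = 0.6925
  C_12 = −[(0.00)(0.70) − (-0.15)(-0.20)] = 0.0300
  C_13 = (0.00)(-0.05) − (1.00)(-0.20) = 0.2000
  C_21 = −[(-0.40)(0.70) − (-0.05)(-0.05)] = 0.2825
  C_22 = (0.60)(0.70) − (-0.05)(-0.20) = 0.4100
  C_23 = −[(0.60)(-0.05) − (-0.40)(-0.20)] = 0.1100
  C_31 = (-0.40)(-0.15) − (-0.05)(1.00) = 0.1100
  C_32 = −[(0.60)(-0.15) − (-0.05)(0.00)] = 0.0900
  C_33 = (0.60)(1.00) − (-0.40)(0.00) = 0.6000
det(I−A) = Σ_j (I−A)_1j·C_1j = (0.60)(0.6925) + (-0.40)(0.0300) + (-0.05)(0.2000) = 0.3935
adj(I−A) = Cᵀ =
  [ 0.6925   0.2825   0.1100]
  [ 0.0300   0.4100   0.0900]
  [ 0.2000   0.1100   0.6000]
(I − A)⁻¹ = adj(I−A) / det(I−A) ≈
  [   1.75985     0.71792     0.27954]
  [   0.07624     1.04193     0.22872]
  [   0.50826     0.27954     1.52478]
The output multiplier for sector j is the column-j sum of the Leontief inverse (I − A)⁻¹ = adj(I−A) / det(I−A).
Column 3 of adj(I−A): (0.1100, 0.0900, 0.6000); det(I−A) = 0.3935.
m_3 = (0.1100 + 0.0900 + 0.6000) / 0.3935 = 0.80 / 0.3935 ≈ 2.0330.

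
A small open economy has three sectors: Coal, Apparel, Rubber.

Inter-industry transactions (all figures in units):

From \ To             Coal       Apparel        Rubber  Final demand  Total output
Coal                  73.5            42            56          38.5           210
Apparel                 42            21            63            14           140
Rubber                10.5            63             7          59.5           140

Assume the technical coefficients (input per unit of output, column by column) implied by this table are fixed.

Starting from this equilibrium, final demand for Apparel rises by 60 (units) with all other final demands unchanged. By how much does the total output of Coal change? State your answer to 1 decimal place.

Δx_C = 100.9

Technical coefficients a_ij = z_ij / X_j:
  a_CC = 73.5/210 = 0.35, a_AC = 42/210 = 0.20, a_RC = 10.5/210 = 0.05
  a_CA = 42/140 = 0.30, a_AA = 21/140 = 0.15, a_RA = 63/140 = 0.45
  a_CR = 56/140 = 0.40, a_AR = 63/140 = 0.45, a_RR = 7/140 = 0.05
I − A =
  [   0.65    -0.30    -0.40]
  [  -0.20     0.85    -0.45]
  [  -0.05    -0.45     0.95]
Cofactors of I−A, C_ij = (−1)^(i+j)·(minor ij) (rows/columns in the sector order above):
  C_11 = (0.85)(0.95) − (-0.45)(-0.45) = 0.6050
  C_12 = −[(-0.20)(0.95) − (-0.45)(-0.05)] = 0.2125
  C_13 = (-0.20)(-0.45) − (0.85)(-0.05) = 0.1325
  C_21 = −[(-0.30)(0.95) − (-0.40)(-0.45)] = 0.4650
  C_22 = (0.65)(0.95) − (-0.40)(-0.05) = 0.5975
  C_23 = −[(0.65)(-0.45) − (-0.30)(-0.05)] = 0.3075
  C_31 = (-0.30)(-0.45) − (-0.40)(0.85) = 0.4750
  C_32 = −[(0.65)(-0.45) − (-0.40)(-0.20)] = 0.3725
  C_33 = (0.65)(0.85) − (-0.30)(-0.20) = 0.4925
det(I−A) = Σ_j (I−A)_1j·C_1j = (0.65)(0.6050) + (-0.30)(0.2125) + (-0.40)(0.1325) = 0.2765
adj(I−A) = Cᵀ =
  [ 0.6050   0.4650   0.4750]
  [ 0.2125   0.5975   0.3725]
  [ 0.1325   0.3075   0.4925]
(I − A)⁻¹ = adj(I−A) / det(I−A) ≈
  [   2.1881     1.6817     1.7179]
  [   0.7685     2.1609     1.3472]
  [   0.4792     1.1121     1.7812]
Δx = (I − A)⁻¹ Δd with Δd having +60 in the Apparel component and 0 elsewhere.
So Δx_C = L_CA · (+60), where L_CA = adj(I−A)_CA / det(I−A) = 0.4650 / 0.2765.
Δx_C = 0.4650 × (+60) / 0.2765 = 27.90 / 0.2765 ≈ 100.9.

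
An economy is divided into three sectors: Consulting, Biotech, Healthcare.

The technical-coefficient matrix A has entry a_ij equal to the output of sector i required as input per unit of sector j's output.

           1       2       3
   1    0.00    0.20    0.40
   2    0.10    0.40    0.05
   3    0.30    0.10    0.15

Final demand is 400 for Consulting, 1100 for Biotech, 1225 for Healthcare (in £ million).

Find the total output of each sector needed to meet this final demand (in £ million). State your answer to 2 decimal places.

I − A =
  [   1.00    -0.20    -0.40]
  [  -0.10     0.60    -0.05]
  [  -0.30    -0.10     0.85]
Cofactors of I−A, C_ij = (−1)^(i+j)·(minor ij) (rows/columns in the sector order above):
  C_11 = (0.60)(0.85) − (-0.05)(-0.10) = 0.5050
  C_12 = −[(-0.10)(0.85) − (-0.05)(-0.30)] = 0.1000
  C_13 = (-0.10)(-0.10) − (0.60)(-0.30) = 0.1900
  C_21 = −[(-0.20)(0.85) − (-0.40)(-0.10)] = 0.2100
  C_22 = (1.00)(0.85) − (-0.40)(-0.30) = 0.7300
  C_23 = −[(1.00)(-0.10) − (-0.20)(-0.30)] = 0.1600
  C_31 = (-0.20)(-0.05) − (-0.40)(0.60) = 0.2500
  C_32 = −[(1.00)(-0.05) − (-0.40)(-0.10)] = 0.0900
  C_33 = (1.00)(0.60) − (-0.20)(-0.10) = 0.5800
det(I−A) = Σ_j (I−A)_1j·C_1j = (1.00)(0.5050) + (-0.20)(0.1000) + (-0.40)(0.1900) = 0.4090
adj(I−A) = Cᵀ =
  [ 0.5050   0.2100   0.2500]
  [ 0.1000   0.7300   0.0900]
  [ 0.1900   0.1600   0.5800]
(I − A)⁻¹ = adj(I−A) / det(I−A) ≈
  [   1.2347     0.5134     0.6112]
  [   0.2445     1.7848     0.2200]
  [   0.4645     0.3912     1.4181]
x = (I − A)⁻¹ d = adj(I−A)·d / det(I−A), with det(I−A) = 0.4090:
  x_1 = (0.5050·400 + 0.2100·1100 + 0.2500·1225) / 0.4090 = 739.25 / 0.4090 ≈ 1807.46
  x_2 = (0.1000·400 + 0.7300·1100 + 0.0900·1225) / 0.4090 = 953.25 / 0.4090 ≈ 2330.68
  x_3 = (0.1900·400 + 0.1600·1100 + 0.5800·1225) / 0.4090 = 962.50 / 0.4090 ≈ 2353.30

x_1 = 1807.46, x_2 = 2330.68, x_3 = 2353.30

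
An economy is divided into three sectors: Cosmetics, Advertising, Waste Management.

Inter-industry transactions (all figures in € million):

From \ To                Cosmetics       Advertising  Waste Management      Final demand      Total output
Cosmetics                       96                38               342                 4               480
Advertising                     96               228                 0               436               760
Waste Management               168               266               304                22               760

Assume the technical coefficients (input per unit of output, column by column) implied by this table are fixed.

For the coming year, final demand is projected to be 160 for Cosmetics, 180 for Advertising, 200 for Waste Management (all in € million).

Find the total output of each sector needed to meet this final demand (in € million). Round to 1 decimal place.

x_1 = 870.9, x_2 = 506.0, x_3 = 1136.5

Technical coefficients a_ij = z_ij / X_j:
  a_11 = 96/480 = 0.20, a_21 = 96/480 = 0.20, a_31 = 168/480 = 0.35
  a_12 = 38/760 = 0.05, a_22 = 228/760 = 0.30, a_32 = 266/760 = 0.35
  a_13 = 342/760 = 0.45, a_23 = 0/760 = 0.00, a_33 = 304/760 = 0.40
I − A =
  [   0.80    -0.05    -0.45]
  [  -0.20     0.70     0.00]
  [  -0.35    -0.35     0.60]
Cofactors of I−A, C_ij = (−1)^(i+j)·(minor ij) (rows/columns in the sector order above):
  C_11 = (0.70)(0.60) − (0.00)(-0.35) = 0.4200
  C_12 = −[(-0.20)(0.60) − (0.00)(-0.35)] = 0.1200
  C_13 = (-0.20)(-0.35) − (0.70)(-0.35) = 0.3150
  C_21 = −[(-0.05)(0.60) − (-0.45)(-0.35)] = 0.1875
  C_22 = (0.80)(0.60) − (-0.45)(-0.35) = 0.3225
  C_23 = −[(0.80)(-0.35) − (-0.05)(-0.35)] = 0.2975
  C_31 = (-0.05)(0.00) − (-0.45)(0.70) = 0.3150
  C_32 = −[(0.80)(0.00) − (-0.45)(-0.20)] = 0.0900
  C_33 = (0.80)(0.70) − (-0.05)(-0.20) = 0.5500
det(I−A) = Σ_j (I−A)_1j·C_1j = (0.80)(0.4200) + (-0.05)(0.1200) + (-0.45)(0.3150) = 0.18825
adj(I−A) = Cᵀ =
  [ 0.4200   0.1875   0.3150]
  [ 0.1200   0.3225   0.0900]
  [ 0.3150   0.2975   0.5500]
(I − A)⁻¹ = adj(I−A) / det(I−A) ≈
  [   2.2311     0.9960     1.6733]
  [   0.6375     1.7131     0.4781]
  [   1.6733     1.5803     2.9216]
x = (I − A)⁻¹ d = adj(I−A)·d / det(I−A), with det(I−A) = 0.18825:
  x_1 = (0.4200·160 + 0.1875·180 + 0.3150·200) / 0.18825 = 163.95 / 0.18825 ≈ 870.9
  x_2 = (0.1200·160 + 0.3225·180 + 0.0900·200) / 0.18825 = 95.25 / 0.18825 ≈ 506.0
  x_3 = (0.3150·160 + 0.2975·180 + 0.5500·200) / 0.18825 = 213.95 / 0.18825 ≈ 1136.5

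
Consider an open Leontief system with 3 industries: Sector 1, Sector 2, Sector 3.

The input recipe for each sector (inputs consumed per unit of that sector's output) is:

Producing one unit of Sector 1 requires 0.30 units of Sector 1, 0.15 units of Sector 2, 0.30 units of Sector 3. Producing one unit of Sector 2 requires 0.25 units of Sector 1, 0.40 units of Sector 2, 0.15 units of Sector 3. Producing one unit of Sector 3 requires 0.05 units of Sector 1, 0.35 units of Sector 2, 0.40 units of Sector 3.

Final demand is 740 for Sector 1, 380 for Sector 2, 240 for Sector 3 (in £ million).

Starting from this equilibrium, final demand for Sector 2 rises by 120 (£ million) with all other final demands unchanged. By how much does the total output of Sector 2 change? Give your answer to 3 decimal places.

I − A =
  [   0.70    -0.25    -0.05]
  [  -0.15     0.60    -0.35]
  [  -0.30    -0.15     0.60]
Cofactors of I−A, C_ij = (−1)^(i+j)·(minor ij) (rows/columns in the sector order above):
  C_11 = (0.60)(0.60) − (-0.35)(-0.15) = 0.3075
  C_12 = −[(-0.15)(0.60) − (-0.35)(-0.30)] = 0.1950
  C_13 = (-0.15)(-0.15) − (0.60)(-0.30) = 0.2025
  C_21 = −[(-0.25)(0.60) − (-0.05)(-0.15)] = 0.1575
  C_22 = (0.70)(0.60) − (-0.05)(-0.30) = 0.4050
  C_23 = −[(0.70)(-0.15) − (-0.25)(-0.30)] = 0.1800
  C_31 = (-0.25)(-0.35) − (-0.05)(0.60) = 0.1175
  C_32 = −[(0.70)(-0.35) − (-0.05)(-0.15)] = 0.2525
  C_33 = (0.70)(0.60) − (-0.25)(-0.15) = 0.3825
det(I−A) = Σ_j (I−A)_1j·C_1j = (0.70)(0.3075) + (-0.25)(0.1950) + (-0.05)(0.2025) = 0.156375
adj(I−A) = Cᵀ =
  [ 0.3075   0.1575   0.1175]
  [ 0.1950   0.4050   0.2525]
  [ 0.2025   0.1800   0.3825]
(I − A)⁻¹ = adj(I−A) / det(I−A) ≈
  [   1.9664     1.0072     0.7514]
  [   1.2470     2.5899     1.6147]
  [   1.2950     1.1511     2.4460]
Δx = (I − A)⁻¹ Δd with Δd having +120 in the Sector 2 component and 0 elsewhere.
So Δx_2 = L_22 · (+120), where L_22 = adj(I−A)_22 / det(I−A) = 0.4050 / 0.156375.
Δx_2 = 0.4050 × (+120) / 0.156375 = 48.60 / 0.156375 ≈ 310.791.

Δx_2 = 310.791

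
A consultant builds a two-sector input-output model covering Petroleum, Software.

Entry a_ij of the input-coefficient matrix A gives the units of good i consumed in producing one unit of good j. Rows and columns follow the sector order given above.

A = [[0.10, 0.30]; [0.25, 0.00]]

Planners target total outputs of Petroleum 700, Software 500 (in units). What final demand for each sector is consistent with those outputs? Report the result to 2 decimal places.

I − A =
  [   0.90    -0.30]
  [  -0.25     1.00]
d = (I − A) x:
  d_P = (+0.90)·700 + (-0.30)·500 = 480.00
  d_S = (-0.25)·700 + (+1.00)·500 = 325.00

d_P = 480.00, d_S = 325.00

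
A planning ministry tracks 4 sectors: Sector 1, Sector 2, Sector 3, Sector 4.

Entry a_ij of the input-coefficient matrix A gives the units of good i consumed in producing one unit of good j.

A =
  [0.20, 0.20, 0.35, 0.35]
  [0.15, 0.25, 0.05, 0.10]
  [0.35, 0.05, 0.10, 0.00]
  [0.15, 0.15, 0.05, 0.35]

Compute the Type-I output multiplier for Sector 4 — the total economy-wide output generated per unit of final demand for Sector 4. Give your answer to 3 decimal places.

I − A =
  [   0.80    -0.20    -0.35    -0.35]
  [  -0.15     0.75    -0.05    -0.10]
  [  -0.35    -0.05     0.90     0.00]
  [  -0.15    -0.15    -0.05     0.65]
Compute the cofactors C_ij = (−1)^(i+j)·(3×3 minor ij) of I−A; the adjugate is their transpose:
adj(I−A) = Cᵀ =
  [ 0.423375   0.176500   0.188625   0.255125]
  [ 0.114375   0.335000   0.069375   0.113125]
  [ 0.171000   0.087250   0.308250   0.105500]
  [ 0.137250   0.124750   0.083250   0.413000]
det(I−A) = Σ_j (I−A)_1j·C_1j = (0.80)(0.423375) + (-0.20)(0.114375) + (-0.35)(0.171000) + (-0.35)(0.137250) = 0.2079375
(I − A)⁻¹ = adj(I−A) / det(I−A) ≈
  [   2.0361     0.8488     0.9071     1.2269]
  [   0.5500     1.6111     0.3336     0.5440]
  [   0.8224     0.4196     1.4824     0.5074]
  [   0.6601     0.5999     0.4004     1.9862]
The output multiplier for sector j is the column-j sum of the Leontief inverse (I − A)⁻¹ = adj(I−A) / det(I−A).
Column 4 of adj(I−A): (0.255125, 0.113125, 0.105500, 0.413000); det(I−A) = 0.2079375.
m_4 = (0.255125 + 0.113125 + 0.105500 + 0.413000) / 0.2079375 = 0.88675 / 0.2079375 ≈ 4.265.

m_4 = 4.265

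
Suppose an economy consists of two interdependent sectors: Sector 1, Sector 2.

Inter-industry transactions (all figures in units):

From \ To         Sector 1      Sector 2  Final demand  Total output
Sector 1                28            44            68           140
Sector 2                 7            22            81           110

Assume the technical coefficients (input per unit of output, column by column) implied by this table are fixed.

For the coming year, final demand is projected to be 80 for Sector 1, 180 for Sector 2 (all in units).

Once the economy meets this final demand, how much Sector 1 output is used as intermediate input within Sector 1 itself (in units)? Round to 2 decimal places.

z_11 = 43.87

Technical coefficients a_ij = z_ij / X_j:
  a_11 = 28/140 = 0.20, a_21 = 7/140 = 0.05
  a_12 = 44/110 = 0.40, a_22 = 22/110 = 0.20
I − A =
  [   0.80    -0.40]
  [  -0.05     0.80]
det(I−A) = (0.80)(0.80) − (-0.40)(-0.05) = 0.6200
adj(I−A) = [[0.80, 0.40], [0.05, 0.80]]
(I − A)⁻¹ = adj(I−A) / det(I−A) ≈
  [   1.2903     0.6452]
  [   0.0806     1.2903]
First solve x = (I − A)⁻¹ d = adj(I−A)·d / det(I−A); in particular x_1 = (0.80·80 + 0.40·180) / 0.6200 = 136.00 / 0.6200 ≈ 219.3548.
Intermediate flow from 1 to 1: z_11 = a_11 · x_1 = 0.20 × 136.00 / 0.6200 = 27.20 / 0.6200 ≈ 43.87.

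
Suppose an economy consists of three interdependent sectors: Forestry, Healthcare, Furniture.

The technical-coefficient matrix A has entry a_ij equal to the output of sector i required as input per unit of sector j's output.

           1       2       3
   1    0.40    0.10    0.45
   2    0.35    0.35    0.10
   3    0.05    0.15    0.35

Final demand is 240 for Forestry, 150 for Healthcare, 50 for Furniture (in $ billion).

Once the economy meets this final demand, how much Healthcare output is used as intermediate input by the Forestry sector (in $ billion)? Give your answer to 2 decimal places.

z_21 = 253.99

I − A =
  [   0.60    -0.10    -0.45]
  [  -0.35     0.65    -0.10]
  [  -0.05    -0.15     0.65]
Cofactors of I−A, C_ij = (−1)^(i+j)·(minor ij) (rows/columns in the sector order above):
  C_11 = (0.65)(0.65) − (-0.10)(-0.15) = 0.4075
  C_12 = −[(-0.35)(0.65) − (-0.10)(-0.05)] = 0.2325
  C_13 = (-0.35)(-0.15) − (0.65)(-0.05) = 0.0850
  C_21 = −[(-0.10)(0.65) − (-0.45)(-0.15)] = 0.1325
  C_22 = (0.60)(0.65) − (-0.45)(-0.05) = 0.3675
  C_23 = −[(0.60)(-0.15) − (-0.10)(-0.05)] = 0.0950
  C_31 = (-0.10)(-0.10) − (-0.45)(0.65) = 0.3025
  C_32 = −[(0.60)(-0.10) − (-0.45)(-0.35)] = 0.2175
  C_33 = (0.60)(0.65) − (-0.10)(-0.35) = 0.3550
det(I−A) = Σ_j (I−A)_1j·C_1j = (0.60)(0.4075) + (-0.10)(0.2325) + (-0.45)(0.0850) = 0.1830
adj(I−A) = Cᵀ =
  [ 0.4075   0.1325   0.3025]
  [ 0.2325   0.3675   0.2175]
  [ 0.0850   0.0950   0.3550]
(I − A)⁻¹ = adj(I−A) / det(I−A) ≈
  [   2.2268     0.7240     1.6530]
  [   1.2705     2.0082     1.1885]
  [   0.4645     0.5191     1.9399]
First solve x = (I − A)⁻¹ d = adj(I−A)·d / det(I−A); in particular x_1 = (0.4075·240 + 0.1325·150 + 0.3025·50) / 0.1830 = 132.80 / 0.1830 ≈ 725.6831.
Intermediate flow from 2 to 1: z_21 = a_21 · x_1 = 0.35 × 132.80 / 0.1830 = 46.48 / 0.1830 ≈ 253.99.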